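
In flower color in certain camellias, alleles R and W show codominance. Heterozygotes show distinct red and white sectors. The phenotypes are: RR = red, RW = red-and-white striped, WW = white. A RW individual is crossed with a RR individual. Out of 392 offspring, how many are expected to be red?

Punnett square for RW × RR:
Offspring genotypes: 2 RR, 2 RW
Phenotype counts: 2 red, 2 red-and-white striped
red: 2 out of 4 → fraction 1/2
Expected count = 1/2 × 392 = 196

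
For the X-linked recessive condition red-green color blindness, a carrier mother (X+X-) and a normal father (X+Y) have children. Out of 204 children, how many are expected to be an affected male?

Cross: X+X- × X+Y
Offspring: 1 X+X+, 1 X+Y, 1 X+X-, 1 X-Y
Probability of an affected male: 1/4
Expected count = 1/4 × 204 = 51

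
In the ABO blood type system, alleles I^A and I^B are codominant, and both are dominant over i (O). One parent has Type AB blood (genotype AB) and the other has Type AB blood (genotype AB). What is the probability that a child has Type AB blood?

Cross: AB × AB
Possible offspring genotypes: 1 AA, 2 AB, 1 BB
Blood type counts: 1 Type A, 2 Type AB, 1 Type B
Probability of Type AB: 2/4 = 1/2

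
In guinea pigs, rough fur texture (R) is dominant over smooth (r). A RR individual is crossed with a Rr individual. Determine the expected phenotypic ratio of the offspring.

Punnett square for RR × Rr:
Offspring genotypes: 2 RR, 2 Rr
rough: 4, smooth: 0
Ratio: all rough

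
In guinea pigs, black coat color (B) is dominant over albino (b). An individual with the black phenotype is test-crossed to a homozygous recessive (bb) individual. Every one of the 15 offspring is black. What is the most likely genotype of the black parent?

Test cross: ? × bb
All offspring are black.
If the unknown parent were heterozygous (Bb), about half of 15 offspring would be albino; none are. The unknown parent is most likely homozygous dominant (BB).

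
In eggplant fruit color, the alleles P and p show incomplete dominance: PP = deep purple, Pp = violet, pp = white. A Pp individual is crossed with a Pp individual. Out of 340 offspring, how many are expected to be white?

Punnett square for Pp × Pp:
Offspring genotypes: 1 PP, 2 Pp, 1 pp
Phenotype counts: 1 deep purple, 2 violet, 1 white
white: 1 out of 4 → fraction 1/4
Expected count = 1/4 × 340 = 85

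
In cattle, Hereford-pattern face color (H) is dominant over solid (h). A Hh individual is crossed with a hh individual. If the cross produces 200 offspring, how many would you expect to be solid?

Punnett square for Hh × hh:
Offspring genotypes: 2 Hh, 2 hh
Hereford-pattern: 2, solid: 2
solid: 2 out of 4 → fraction 1/2
Expected count = 1/2 × 200 = 100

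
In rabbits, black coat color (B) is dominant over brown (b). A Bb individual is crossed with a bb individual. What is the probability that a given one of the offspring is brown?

Punnett square for Bb × bb:
Offspring genotypes: 2 Bb, 2 bb
black: 2, brown: 2
brown: 2 out of 4
Probability: 2/4 = 1/2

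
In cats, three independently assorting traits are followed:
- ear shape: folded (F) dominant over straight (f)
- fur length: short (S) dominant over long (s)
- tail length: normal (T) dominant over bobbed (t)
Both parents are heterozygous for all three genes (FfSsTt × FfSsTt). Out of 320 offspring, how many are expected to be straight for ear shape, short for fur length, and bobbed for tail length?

Trihybrid cross: FfSsTt × FfSsTt
Each trait segregates independently with a 3:1 phenotypic ratio, so each gene contributes 3/4 (dominant) or 1/4 (recessive).
Target: straight (ear shape), short (fur length), bobbed (tail length)
Probability = product of independent per-trait probabilities
= 1/4 × 3/4 × 1/4 = 3/64
Expected count = 3/64 × 320 = 15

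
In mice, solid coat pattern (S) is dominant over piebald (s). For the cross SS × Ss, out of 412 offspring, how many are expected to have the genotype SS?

Punnett square for SS × Ss:
Offspring genotypes: 2 SS, 2 Ss
Total offspring: 4
Count with target: 2
Probability: 2/4 = 1/2
Expected count = 1/2 × 412 = 206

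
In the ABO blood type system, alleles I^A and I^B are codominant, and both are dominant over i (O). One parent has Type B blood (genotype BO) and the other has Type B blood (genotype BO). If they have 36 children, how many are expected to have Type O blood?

Cross: BO × BO
Possible offspring genotypes: 1 BB, 2 BO, 1 OO
Blood type counts: 3 Type B, 1 Type O
Probability of Type O: 1/4
Expected count = 1/4 × 36 = 9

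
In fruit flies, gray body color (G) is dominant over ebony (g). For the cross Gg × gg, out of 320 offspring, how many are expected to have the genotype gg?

Punnett square for Gg × gg:
Offspring genotypes: 2 Gg, 2 gg
Total offspring: 4
Count with target: 2
Probability: 2/4 = 1/2
Expected count = 1/2 × 320 = 160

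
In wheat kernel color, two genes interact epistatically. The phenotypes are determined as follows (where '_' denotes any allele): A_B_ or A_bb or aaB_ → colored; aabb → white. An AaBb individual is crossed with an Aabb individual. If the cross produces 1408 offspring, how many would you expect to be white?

Cross: AaBb × Aabb — consider each gene separately:
A gene: Aa × Aa → 1 AA, 2 Aa, 1 aa → 3 A_ : 1 aa (out of 4)
B gene: Bb × bb → 2 Bb, 2 bb → 2 B_ : 2 bb (out of 4)
Genotype classes (out of 4 × 4 = 16): A_B_ = 3×2 = 6; A_bb = 3×2 = 6; aaB_ = 1×2 = 2; aabb = 1×2 = 2
Apply the phenotype rules: A_B_ (6) + A_bb (6) + aaB_ (2) → colored; aabb (2) → white
Phenotype counts (out of 16): 14 colored, 2 white
white: 2 out of 16 → fraction 1/8
Expected count = 1/8 × 1408 = 176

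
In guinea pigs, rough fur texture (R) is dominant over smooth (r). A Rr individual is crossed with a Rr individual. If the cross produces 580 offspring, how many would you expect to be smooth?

Punnett square for Rr × Rr:
Offspring genotypes: 1 RR, 2 Rr, 1 rr
rough: 3, smooth: 1
smooth: 1 out of 4 → fraction 1/4
Expected count = 1/4 × 580 = 145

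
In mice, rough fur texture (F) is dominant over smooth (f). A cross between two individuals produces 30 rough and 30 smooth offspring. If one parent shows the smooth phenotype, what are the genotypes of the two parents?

Observed offspring: 30 rough, 30 smooth
The observed ratio simplifies to 1:1. One parent shows smooth, so its genotype must be ff. A 1:1 offspring split requires the other parent to be heterozygous (Ff).
Parent genotypes: ff × Ff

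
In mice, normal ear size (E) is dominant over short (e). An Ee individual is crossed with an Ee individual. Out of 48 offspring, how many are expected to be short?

Punnett square for Ee × Ee:
Offspring genotypes: 1 EE, 2 Ee, 1 ee
normal: 3, short: 1
short: 1 out of 4 → fraction 1/4
Expected count = 1/4 × 48 = 12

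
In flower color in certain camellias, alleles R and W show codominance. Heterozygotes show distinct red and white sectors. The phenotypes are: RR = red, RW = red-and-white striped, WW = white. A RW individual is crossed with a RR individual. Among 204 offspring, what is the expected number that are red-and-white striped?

Punnett square for RW × RR:
Offspring genotypes: 2 RR, 2 RW
Phenotype counts: 2 red, 2 red-and-white striped
red-and-white striped: 2 out of 4 → fraction 1/2
Expected count = 1/2 × 204 = 102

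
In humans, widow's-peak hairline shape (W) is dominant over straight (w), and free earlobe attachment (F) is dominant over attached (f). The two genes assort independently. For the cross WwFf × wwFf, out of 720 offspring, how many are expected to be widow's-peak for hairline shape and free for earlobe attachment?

Dihybrid cross WwFf × wwFf — consider each gene separately:
hairline shape: Ww × ww → 2 Ww, 2 ww → 2 W_ : 2 ww (out of 4)
earlobe attachment: Ff × Ff → 1 FF, 2 Ff, 1 ff → 3 F_ : 1 ff (out of 4)
Looking for: widow's-peak (W_) and free (F_)
P(widow's-peak) = 2/4, P(free) = 3/4
P(both) = 2/4 × 3/4 = 6/16 = 3/8
Expected count = 3/8 × 720 = 270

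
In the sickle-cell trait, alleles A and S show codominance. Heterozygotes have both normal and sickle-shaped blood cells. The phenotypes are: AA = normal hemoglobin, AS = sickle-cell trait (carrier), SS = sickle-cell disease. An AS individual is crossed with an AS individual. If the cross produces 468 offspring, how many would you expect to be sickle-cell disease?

Punnett square for AS × AS:
Offspring genotypes: 1 AA, 2 AS, 1 SS
Phenotype counts: 1 normal hemoglobin, 2 sickle-cell trait (carrier), 1 sickle-cell disease
sickle-cell disease: 1 out of 4 → fraction 1/4
Expected count = 1/4 × 468 = 117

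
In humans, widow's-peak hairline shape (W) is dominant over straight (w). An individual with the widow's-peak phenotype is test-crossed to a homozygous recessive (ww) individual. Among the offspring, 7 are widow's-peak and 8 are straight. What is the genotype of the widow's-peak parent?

Test cross: ? × ww
Offspring: 7 widow's-peak, 8 straight — approximately 1:1.
A 1:1 ratio in a test cross indicates the unknown parent is heterozygous (Ww).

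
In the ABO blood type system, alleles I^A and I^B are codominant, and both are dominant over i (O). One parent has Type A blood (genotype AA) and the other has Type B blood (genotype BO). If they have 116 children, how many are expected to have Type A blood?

Cross: AA × BO
Possible offspring genotypes: 2 AB, 2 AO
Blood type counts: 2 Type AB, 2 Type A
Probability of Type A: 2/4 = 1/2
Expected count = 1/2 × 116 = 58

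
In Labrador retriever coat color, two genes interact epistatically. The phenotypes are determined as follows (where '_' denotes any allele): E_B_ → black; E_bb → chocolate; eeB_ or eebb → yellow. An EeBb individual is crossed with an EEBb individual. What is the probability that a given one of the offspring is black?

Cross: EeBb × EEBb — consider each gene separately:
E gene: Ee × EE → 2 EE, 2 Ee → 4 E_ (out of 4)
B gene: Bb × Bb → 1 BB, 2 Bb, 1 bb → 3 B_ : 1 bb (out of 4)
Genotype classes (out of 4 × 4 = 16): E_B_ = 4×3 = 12; E_bb = 4×1 = 4
Apply the phenotype rules: E_B_ (12) → black; E_bb (4) → chocolate
Phenotype counts (out of 16): 12 black, 4 chocolate
black: 12 out of 16
Probability: 12/16 = 3/4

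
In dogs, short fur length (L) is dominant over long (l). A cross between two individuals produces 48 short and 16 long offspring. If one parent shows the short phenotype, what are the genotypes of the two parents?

Observed offspring: 48 short, 16 long
The observed ratio simplifies to 3:1. Long (ll) offspring appear, so each parent must contribute one l allele. The parent stated to show short carries L, so it is Ll. The other parent is then either Ll or ll: Ll × ll would give a 1:1 split, whereas Ll × Ll gives 3:1 — matching the data. So both parents are heterozygous (Ll × Ll).
Parent genotypes: Ll × Ll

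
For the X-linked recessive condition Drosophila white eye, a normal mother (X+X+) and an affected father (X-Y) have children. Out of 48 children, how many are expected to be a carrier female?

Cross: X+X+ × X-Y
Offspring: 2 X+X-, 2 X+Y
Probability of a carrier female: 2/4 = 1/2
Expected count = 1/2 × 48 = 24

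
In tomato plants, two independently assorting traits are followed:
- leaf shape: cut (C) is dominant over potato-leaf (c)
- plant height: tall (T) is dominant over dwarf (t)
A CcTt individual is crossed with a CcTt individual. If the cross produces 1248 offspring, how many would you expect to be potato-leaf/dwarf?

Dihybrid cross CcTt × CcTt — consider each gene separately:
leaf shape: Cc × Cc → 1 CC, 2 Cc, 1 cc → 3 C_ : 1 cc (out of 4)
plant height: Tt × Tt → 1 TT, 2 Tt, 1 tt → 3 T_ : 1 tt (out of 4)
Combine (counts out of 4 × 4 = 16): cut/tall (C_T_) = 3×3 = 9; cut/dwarf (C_tt) = 3×1 = 3; potato-leaf/tall (ccT_) = 1×3 = 3; potato-leaf/dwarf (cctt) = 1×1 = 1
Phenotype counts (out of 16): 9 cut/tall, 3 cut/dwarf, 3 potato-leaf/tall, 1 potato-leaf/dwarf
potato-leaf/dwarf: 1 out of 16 → fraction 1/16
Expected count = 1/16 × 1248 = 78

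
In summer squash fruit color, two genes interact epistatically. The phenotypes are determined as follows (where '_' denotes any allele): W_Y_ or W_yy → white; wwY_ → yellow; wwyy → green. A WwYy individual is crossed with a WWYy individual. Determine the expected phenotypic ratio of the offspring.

Cross: WwYy × WWYy — consider each gene separately:
W gene: Ww × WW → 2 WW, 2 Ww → 4 W_ (out of 4)
Y gene: Yy × Yy → 1 YY, 2 Yy, 1 yy → 3 Y_ : 1 yy (out of 4)
Genotype classes (out of 4 × 4 = 16): W_Y_ = 4×3 = 12; W_yy = 4×1 = 4
Apply the phenotype rules: W_Y_ (12) + W_yy (4) → white
Phenotype counts (out of 16): 16 white
Ratio: all white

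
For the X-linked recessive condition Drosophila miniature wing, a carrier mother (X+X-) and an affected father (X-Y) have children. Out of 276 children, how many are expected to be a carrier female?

Cross: X+X- × X-Y
Offspring: 1 X+X-, 1 X+Y, 1 X-X-, 1 X-Y
Probability of a carrier female: 1/4
Expected count = 1/4 × 276 = 69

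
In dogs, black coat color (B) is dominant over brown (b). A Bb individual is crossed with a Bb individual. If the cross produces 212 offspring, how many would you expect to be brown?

Punnett square for Bb × Bb:
Offspring genotypes: 1 BB, 2 Bb, 1 bb
black: 3, brown: 1
brown: 1 out of 4 → fraction 1/4
Expected count = 1/4 × 212 = 53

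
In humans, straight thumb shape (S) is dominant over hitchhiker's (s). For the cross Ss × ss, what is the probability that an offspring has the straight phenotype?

Punnett square for Ss × ss:
Offspring genotypes: 2 Ss, 2 ss
Total offspring: 4
Count with target: 2
Probability: 2/4 = 1/2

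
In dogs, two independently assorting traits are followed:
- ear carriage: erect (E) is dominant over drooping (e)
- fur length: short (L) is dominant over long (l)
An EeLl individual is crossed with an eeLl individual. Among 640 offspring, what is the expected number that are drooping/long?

Dihybrid cross EeLl × eeLl — consider each gene separately:
ear carriage: Ee × ee → 2 Ee, 2 ee → 2 E_ : 2 ee (out of 4)
fur length: Ll × Ll → 1 LL, 2 Ll, 1 ll → 3 L_ : 1 ll (out of 4)
Combine (counts out of 4 × 4 = 16): erect/short (E_L_) = 2×3 = 6; erect/long (E_ll) = 2×1 = 2; drooping/short (eeL_) = 2×3 = 6; drooping/long (eell) = 2×1 = 2
Phenotype counts (out of 16): 6 erect/short, 2 erect/long, 6 drooping/short, 2 drooping/long
drooping/long: 2 out of 16 → fraction 1/8
Expected count = 1/8 × 640 = 80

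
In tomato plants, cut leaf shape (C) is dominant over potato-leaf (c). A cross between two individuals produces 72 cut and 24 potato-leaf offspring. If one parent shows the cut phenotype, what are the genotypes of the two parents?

Observed offspring: 72 cut, 24 potato-leaf
The observed ratio simplifies to 3:1. Potato-leaf (cc) offspring appear, so each parent must contribute one c allele. The parent stated to show cut carries C, so it is Cc. The other parent is then either Cc or cc: Cc × cc would give a 1:1 split, whereas Cc × Cc gives 3:1 — matching the data. So both parents are heterozygous (Cc × Cc).
Parent genotypes: Cc × Cc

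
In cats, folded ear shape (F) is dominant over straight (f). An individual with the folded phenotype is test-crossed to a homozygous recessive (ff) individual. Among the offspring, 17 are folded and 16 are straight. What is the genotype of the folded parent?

Test cross: ? × ff
Offspring: 17 folded, 16 straight — approximately 1:1.
A 1:1 ratio in a test cross indicates the unknown parent is heterozygous (Ff).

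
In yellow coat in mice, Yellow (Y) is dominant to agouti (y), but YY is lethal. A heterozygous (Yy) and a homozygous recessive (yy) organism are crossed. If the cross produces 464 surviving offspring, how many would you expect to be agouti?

Cross: Yy × yy
Punnett square offspring (before lethality): 2 Yy, 2 yy
No YY offspring are produced in this cross.
agouti: 2 out of 4 → fraction 1/2
Expected count = 1/2 × 464 = 232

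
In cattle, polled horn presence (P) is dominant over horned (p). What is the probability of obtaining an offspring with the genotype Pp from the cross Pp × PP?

Punnett square for Pp × PP:
Offspring genotypes: 2 PP, 2 Pp
Total offspring: 4
Count with target: 2
Probability: 2/4 = 1/2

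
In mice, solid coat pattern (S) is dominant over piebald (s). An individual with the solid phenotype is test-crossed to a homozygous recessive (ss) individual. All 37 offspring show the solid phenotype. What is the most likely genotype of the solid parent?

Test cross: ? × ss
All offspring are solid.
If the unknown parent were heterozygous (Ss), about half of 37 offspring would be piebald; none are. The unknown parent is most likely homozygous dominant (SS).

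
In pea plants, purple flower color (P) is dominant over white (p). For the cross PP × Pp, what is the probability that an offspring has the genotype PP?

Punnett square for PP × Pp:
Offspring genotypes: 2 PP, 2 Pp
Total offspring: 4
Count with target: 2
Probability: 2/4 = 1/2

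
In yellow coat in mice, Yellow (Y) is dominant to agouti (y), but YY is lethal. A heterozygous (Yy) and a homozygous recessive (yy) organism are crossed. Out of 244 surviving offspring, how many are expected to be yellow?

Cross: Yy × yy
Punnett square offspring (before lethality): 2 Yy, 2 yy
No YY offspring are produced in this cross.
yellow: 2 out of 4 → fraction 1/2
Expected count = 1/2 × 244 = 122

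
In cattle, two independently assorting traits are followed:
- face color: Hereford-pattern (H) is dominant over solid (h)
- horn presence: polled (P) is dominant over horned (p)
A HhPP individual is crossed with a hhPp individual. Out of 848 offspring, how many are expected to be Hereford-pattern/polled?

Dihybrid cross HhPP × hhPp — consider each gene separately:
face color: Hh × hh → 2 Hh, 2 hh → 2 H_ : 2 hh (out of 4)
horn presence: PP × Pp → 2 PP, 2 Pp → 4 P_ (out of 4)
Combine (counts out of 4 × 4 = 16): Hereford-pattern/polled (H_P_) = 2×4 = 8; solid/polled (hhP_) = 2×4 = 8
Phenotype counts (out of 16): 8 Hereford-pattern/polled, 8 solid/polled
Hereford-pattern/polled: 8 out of 16 → fraction 1/2
Expected count = 1/2 × 848 = 424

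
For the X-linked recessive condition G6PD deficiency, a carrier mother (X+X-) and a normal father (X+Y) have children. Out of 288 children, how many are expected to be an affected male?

Cross: X+X- × X+Y
Offspring: 1 X+X+, 1 X+Y, 1 X+X-, 1 X-Y
Probability of an affected male: 1/4
Expected count = 1/4 × 288 = 72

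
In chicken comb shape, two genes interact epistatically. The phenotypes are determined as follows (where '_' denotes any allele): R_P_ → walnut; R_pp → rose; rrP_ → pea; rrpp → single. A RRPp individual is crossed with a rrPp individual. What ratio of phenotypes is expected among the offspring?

Cross: RRPp × rrPp — consider each gene separately:
R gene: RR × rr → 4 Rr → 4 R_ (out of 4)
P gene: Pp × Pp → 1 PP, 2 Pp, 1 pp → 3 P_ : 1 pp (out of 4)
Genotype classes (out of 4 × 4 = 16): R_P_ = 4×3 = 12; R_pp = 4×1 = 4
Apply the phenotype rules: R_P_ (12) → walnut; R_pp (4) → rose
Phenotype counts (out of 16): 12 walnut, 4 rose
Ratio: 3 walnut : 1 rose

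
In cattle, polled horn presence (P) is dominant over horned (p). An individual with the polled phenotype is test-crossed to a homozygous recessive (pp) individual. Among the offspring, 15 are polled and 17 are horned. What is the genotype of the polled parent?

Test cross: ? × pp
Offspring: 15 polled, 17 horned — approximately 1:1.
A 1:1 ratio in a test cross indicates the unknown parent is heterozygous (Pp).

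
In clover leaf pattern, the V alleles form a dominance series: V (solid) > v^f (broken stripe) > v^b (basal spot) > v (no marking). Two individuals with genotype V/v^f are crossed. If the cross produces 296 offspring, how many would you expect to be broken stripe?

Cross: V/v^f × V/v^f
Allele dominance: V > v^f > v^b > v
Offspring genotypes: 1 V/V, 2 V/v^f, 1 v^f/v^f
Phenotype counts: 3 solid, 1 broken stripe
broken stripe: 1 out of 4 → fraction 1/4
Expected count = 1/4 × 296 = 74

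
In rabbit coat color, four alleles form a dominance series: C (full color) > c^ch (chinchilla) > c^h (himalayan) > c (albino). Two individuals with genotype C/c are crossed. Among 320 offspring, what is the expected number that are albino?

Cross: C/c × C/c
Allele dominance: C > c^ch > c^h > c
Offspring genotypes: 1 C/C, 2 C/c, 1 c/c
Phenotype counts: 3 full color, 1 albino
albino: 1 out of 4 → fraction 1/4
Expected count = 1/4 × 320 = 80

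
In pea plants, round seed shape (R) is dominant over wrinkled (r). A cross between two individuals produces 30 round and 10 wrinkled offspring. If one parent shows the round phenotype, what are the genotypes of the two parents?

Observed offspring: 30 round, 10 wrinkled
The observed ratio simplifies to 3:1. Wrinkled (rr) offspring appear, so each parent must contribute one r allele. The parent stated to show round carries R, so it is Rr. The other parent is then either Rr or rr: Rr × rr would give a 1:1 split, whereas Rr × Rr gives 3:1 — matching the data. So both parents are heterozygous (Rr × Rr).
Parent genotypes: Rr × Rr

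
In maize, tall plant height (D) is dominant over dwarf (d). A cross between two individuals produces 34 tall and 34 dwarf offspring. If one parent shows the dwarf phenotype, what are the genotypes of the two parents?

Observed offspring: 34 tall, 34 dwarf
The observed ratio simplifies to 1:1. One parent shows dwarf, so its genotype must be dd. A 1:1 offspring split requires the other parent to be heterozygous (Dd).
Parent genotypes: dd × Dd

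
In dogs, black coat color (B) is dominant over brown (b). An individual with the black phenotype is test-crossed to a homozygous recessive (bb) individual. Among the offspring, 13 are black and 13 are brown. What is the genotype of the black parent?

Test cross: ? × bb
Offspring: 13 black, 13 brown — approximately 1:1.
A 1:1 ratio in a test cross indicates the unknown parent is heterozygous (Bb).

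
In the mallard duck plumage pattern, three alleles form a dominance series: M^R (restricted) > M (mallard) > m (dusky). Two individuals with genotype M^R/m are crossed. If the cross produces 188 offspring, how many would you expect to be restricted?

Cross: M^R/m × M^R/m
Allele dominance: M^R > M > m
Offspring genotypes: 1 M^R/M^R, 2 M^R/m, 1 m/m
Phenotype counts: 3 restricted, 1 dusky
restricted: 3 out of 4 → fraction 3/4
Expected count = 3/4 × 188 = 141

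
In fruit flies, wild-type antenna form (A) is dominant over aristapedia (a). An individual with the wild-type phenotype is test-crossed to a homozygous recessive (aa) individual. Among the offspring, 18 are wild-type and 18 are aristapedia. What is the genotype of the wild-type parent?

Test cross: ? × aa
Offspring: 18 wild-type, 18 aristapedia — approximately 1:1.
A 1:1 ratio in a test cross indicates the unknown parent is heterozygous (Aa).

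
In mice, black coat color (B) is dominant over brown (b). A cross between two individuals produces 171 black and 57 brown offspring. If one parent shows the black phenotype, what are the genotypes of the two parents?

Observed offspring: 171 black, 57 brown
The observed ratio simplifies to 3:1. Brown (bb) offspring appear, so each parent must contribute one b allele. The parent stated to show black carries B, so it is Bb. The other parent is then either Bb or bb: Bb × bb would give a 1:1 split, whereas Bb × Bb gives 3:1 — matching the data. So both parents are heterozygous (Bb × Bb).
Parent genotypes: Bb × Bb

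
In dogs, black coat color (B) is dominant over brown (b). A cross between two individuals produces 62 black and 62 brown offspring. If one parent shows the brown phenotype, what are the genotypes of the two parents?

Observed offspring: 62 black, 62 brown
The observed ratio simplifies to 1:1. One parent shows brown, so its genotype must be bb. A 1:1 offspring split requires the other parent to be heterozygous (Bb).
Parent genotypes: bb × Bb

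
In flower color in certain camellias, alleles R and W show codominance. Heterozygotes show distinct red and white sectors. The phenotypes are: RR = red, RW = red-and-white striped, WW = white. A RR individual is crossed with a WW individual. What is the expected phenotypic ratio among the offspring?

Punnett square for RR × WW:
Offspring genotypes: 4 RW
Phenotype counts: 4 red-and-white striped
Ratio: all red-and-white striped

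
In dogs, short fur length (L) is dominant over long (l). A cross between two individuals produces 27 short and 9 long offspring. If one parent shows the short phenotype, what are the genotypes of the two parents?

Observed offspring: 27 short, 9 long
The observed ratio simplifies to 3:1. Long (ll) offspring appear, so each parent must contribute one l allele. The parent stated to show short carries L, so it is Ll. The other parent is then either Ll or ll: Ll × ll would give a 1:1 split, whereas Ll × Ll gives 3:1 — matching the data. So both parents are heterozygous (Ll × Ll).
Parent genotypes: Ll × Ll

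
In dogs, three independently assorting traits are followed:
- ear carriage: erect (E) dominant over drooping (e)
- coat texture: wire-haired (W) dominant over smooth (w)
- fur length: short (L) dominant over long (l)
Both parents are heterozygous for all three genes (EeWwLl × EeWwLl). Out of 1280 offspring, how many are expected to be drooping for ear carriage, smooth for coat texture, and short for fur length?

Trihybrid cross: EeWwLl × EeWwLl
Each trait segregates independently with a 3:1 phenotypic ratio, so each gene contributes 3/4 (dominant) or 1/4 (recessive).
Target: drooping (ear carriage), smooth (coat texture), short (fur length)
Probability = product of independent per-trait probabilities
= 1/4 × 1/4 × 3/4 = 3/64
Expected count = 3/64 × 1280 = 60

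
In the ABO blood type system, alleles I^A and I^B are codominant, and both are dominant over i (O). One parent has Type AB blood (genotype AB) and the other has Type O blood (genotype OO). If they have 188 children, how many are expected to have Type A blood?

Cross: AB × OO
Possible offspring genotypes: 2 AO, 2 BO
Blood type counts: 2 Type A, 2 Type B
Probability of Type A: 2/4 = 1/2
Expected count = 1/2 × 188 = 94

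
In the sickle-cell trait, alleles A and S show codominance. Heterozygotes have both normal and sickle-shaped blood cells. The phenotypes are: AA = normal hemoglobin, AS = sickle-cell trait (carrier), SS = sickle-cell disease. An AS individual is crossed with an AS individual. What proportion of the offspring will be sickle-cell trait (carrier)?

Punnett square for AS × AS:
Offspring genotypes: 1 AA, 2 AS, 1 SS
Phenotype counts: 1 normal hemoglobin, 2 sickle-cell trait (carrier), 1 sickle-cell disease
sickle-cell trait (carrier): 2 out of 4
Probability: 2/4 = 1/2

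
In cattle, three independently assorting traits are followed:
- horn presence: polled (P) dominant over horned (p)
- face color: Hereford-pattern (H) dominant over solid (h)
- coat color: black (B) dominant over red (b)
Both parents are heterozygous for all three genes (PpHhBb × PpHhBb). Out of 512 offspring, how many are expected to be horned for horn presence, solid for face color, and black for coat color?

Trihybrid cross: PpHhBb × PpHhBb
Each trait segregates independently with a 3:1 phenotypic ratio, so each gene contributes 3/4 (dominant) or 1/4 (recessive).
Target: horned (horn presence), solid (face color), black (coat color)
Probability = product of independent per-trait probabilities
= 1/4 × 1/4 × 3/4 = 3/64
Expected count = 3/64 × 512 = 24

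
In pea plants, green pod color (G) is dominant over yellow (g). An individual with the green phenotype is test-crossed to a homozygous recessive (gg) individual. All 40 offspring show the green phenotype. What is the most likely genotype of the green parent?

Test cross: ? × gg
All offspring are green.
If the unknown parent were heterozygous (Gg), about half of 40 offspring would be yellow; none are. The unknown parent is most likely homozygous dominant (GG).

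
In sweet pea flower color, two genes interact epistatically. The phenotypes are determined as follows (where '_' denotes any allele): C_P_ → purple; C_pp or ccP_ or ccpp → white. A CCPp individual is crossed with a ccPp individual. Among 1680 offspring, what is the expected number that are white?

Cross: CCPp × ccPp — consider each gene separately:
C gene: CC × cc → 4 Cc → 4 C_ (out of 4)
P gene: Pp × Pp → 1 PP, 2 Pp, 1 pp → 3 P_ : 1 pp (out of 4)
Genotype classes (out of 4 × 4 = 16): C_P_ = 4×3 = 12; C_pp = 4×1 = 4
Apply the phenotype rules: C_P_ (12) → purple; C_pp (4) → white
Phenotype counts (out of 16): 12 purple, 4 white
white: 4 out of 16 → fraction 1/4
Expected count = 1/4 × 1680 = 420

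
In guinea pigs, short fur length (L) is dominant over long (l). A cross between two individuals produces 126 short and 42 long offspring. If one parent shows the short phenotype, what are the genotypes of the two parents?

Observed offspring: 126 short, 42 long
The observed ratio simplifies to 3:1. Long (ll) offspring appear, so each parent must contribute one l allele. The parent stated to show short carries L, so it is Ll. The other parent is then either Ll or ll: Ll × ll would give a 1:1 split, whereas Ll × Ll gives 3:1 — matching the data. So both parents are heterozygous (Ll × Ll).
Parent genotypes: Ll × Ll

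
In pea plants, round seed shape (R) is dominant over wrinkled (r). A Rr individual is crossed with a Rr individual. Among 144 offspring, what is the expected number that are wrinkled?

Punnett square for Rr × Rr:
Offspring genotypes: 1 RR, 2 Rr, 1 rr
round: 3, wrinkled: 1
wrinkled: 1 out of 4 → fraction 1/4
Expected count = 1/4 × 144 = 36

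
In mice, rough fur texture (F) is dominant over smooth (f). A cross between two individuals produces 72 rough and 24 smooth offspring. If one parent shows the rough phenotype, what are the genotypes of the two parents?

Observed offspring: 72 rough, 24 smooth
The observed ratio simplifies to 3:1. Smooth (ff) offspring appear, so each parent must contribute one f allele. The parent stated to show rough carries F, so it is Ff. The other parent is then either Ff or ff: Ff × ff would give a 1:1 split, whereas Ff × Ff gives 3:1 — matching the data. So both parents are heterozygous (Ff × Ff).
Parent genotypes: Ff × Ff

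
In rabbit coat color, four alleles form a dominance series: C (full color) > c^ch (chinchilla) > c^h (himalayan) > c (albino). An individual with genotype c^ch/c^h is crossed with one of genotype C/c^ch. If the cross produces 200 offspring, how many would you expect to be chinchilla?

Cross: c^ch/c^h × C/c^ch
Allele dominance: C > c^ch > c^h > c
Offspring genotypes: 1 C/c^ch, 1 c^ch/c^ch, 1 C/c^h, 1 c^ch/c^h
Phenotype counts: 2 full color, 2 chinchilla
chinchilla: 2 out of 4 → fraction 1/2
Expected count = 1/2 × 200 = 100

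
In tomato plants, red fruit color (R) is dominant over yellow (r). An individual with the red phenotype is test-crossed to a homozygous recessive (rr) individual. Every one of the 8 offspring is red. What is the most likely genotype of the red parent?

Test cross: ? × rr
All offspring are red.
If the unknown parent were heterozygous (Rr), about half of 8 offspring would be yellow; none are. The unknown parent is most likely homozygous dominant (RR).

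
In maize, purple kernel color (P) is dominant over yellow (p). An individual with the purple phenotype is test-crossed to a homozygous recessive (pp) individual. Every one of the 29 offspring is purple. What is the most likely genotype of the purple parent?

Test cross: ? × pp
All offspring are purple.
If the unknown parent were heterozygous (Pp), about half of 29 offspring would be yellow; none are. The unknown parent is most likely homozygous dominant (PP).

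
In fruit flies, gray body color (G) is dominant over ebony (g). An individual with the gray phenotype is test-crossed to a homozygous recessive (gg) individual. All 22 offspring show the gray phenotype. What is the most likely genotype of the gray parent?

Test cross: ? × gg
All offspring are gray.
If the unknown parent were heterozygous (Gg), about half of 22 offspring would be ebony; none are. The unknown parent is most likely homozygous dominant (GG).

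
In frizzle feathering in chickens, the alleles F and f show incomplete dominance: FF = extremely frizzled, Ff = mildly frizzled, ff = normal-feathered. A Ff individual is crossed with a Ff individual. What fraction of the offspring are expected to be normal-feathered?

Punnett square for Ff × Ff:
Offspring genotypes: 1 FF, 2 Ff, 1 ff
Phenotype counts: 1 extremely frizzled, 2 mildly frizzled, 1 normal-feathered
normal-feathered: 1 out of 4
Probability: 1/4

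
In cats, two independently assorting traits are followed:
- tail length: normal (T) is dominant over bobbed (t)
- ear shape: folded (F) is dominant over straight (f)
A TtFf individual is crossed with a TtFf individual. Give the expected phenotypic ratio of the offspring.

Dihybrid cross TtFf × TtFf — consider each gene separately:
tail length: Tt × Tt → 1 TT, 2 Tt, 1 tt → 3 T_ : 1 tt (out of 4)
ear shape: Ff × Ff → 1 FF, 2 Ff, 1 ff → 3 F_ : 1 ff (out of 4)
Combine (counts out of 4 × 4 = 16): normal/folded (T_F_) = 3×3 = 9; normal/straight (T_ff) = 3×1 = 3; bobbed/folded (ttF_) = 1×3 = 3; bobbed/straight (ttff) = 1×1 = 1
Phenotype counts (out of 16): 9 normal/folded, 3 normal/straight, 3 bobbed/folded, 1 bobbed/straight
Ratio: 9 normal/folded : 3 normal/straight : 3 bobbed/folded : 1 bobbed/straight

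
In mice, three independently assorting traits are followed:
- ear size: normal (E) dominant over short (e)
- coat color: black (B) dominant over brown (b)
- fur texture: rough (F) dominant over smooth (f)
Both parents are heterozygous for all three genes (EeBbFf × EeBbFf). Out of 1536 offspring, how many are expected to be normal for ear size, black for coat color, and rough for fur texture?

Trihybrid cross: EeBbFf × EeBbFf
Each trait segregates independently with a 3:1 phenotypic ratio, so each gene contributes 3/4 (dominant) or 1/4 (recessive).
Target: normal (ear size), black (coat color), rough (fur texture)
Probability = product of independent per-trait probabilities
= 3/4 × 3/4 × 3/4 = 27/64
Expected count = 27/64 × 1536 = 648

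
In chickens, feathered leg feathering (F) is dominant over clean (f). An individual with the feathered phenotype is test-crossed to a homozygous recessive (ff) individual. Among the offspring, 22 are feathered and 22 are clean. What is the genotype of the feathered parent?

Test cross: ? × ff
Offspring: 22 feathered, 22 clean — approximately 1:1.
A 1:1 ratio in a test cross indicates the unknown parent is heterozygous (Ff).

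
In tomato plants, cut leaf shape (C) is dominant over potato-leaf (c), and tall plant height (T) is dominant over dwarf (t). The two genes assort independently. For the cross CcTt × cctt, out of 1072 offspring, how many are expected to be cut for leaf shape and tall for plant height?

Dihybrid cross CcTt × cctt — consider each gene separately:
leaf shape: Cc × cc → 2 Cc, 2 cc → 2 C_ : 2 cc (out of 4)
plant height: Tt × tt → 2 Tt, 2 tt → 2 T_ : 2 tt (out of 4)
Looking for: cut (C_) and tall (T_)
P(cut) = 2/4, P(tall) = 2/4
P(both) = 2/4 × 2/4 = 4/16 = 1/4
Expected count = 1/4 × 1072 = 268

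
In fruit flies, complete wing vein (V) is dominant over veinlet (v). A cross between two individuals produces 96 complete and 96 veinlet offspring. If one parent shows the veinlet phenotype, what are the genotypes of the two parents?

Observed offspring: 96 complete, 96 veinlet
The observed ratio simplifies to 1:1. One parent shows veinlet, so its genotype must be vv. A 1:1 offspring split requires the other parent to be heterozygous (Vv).
Parent genotypes: vv × Vv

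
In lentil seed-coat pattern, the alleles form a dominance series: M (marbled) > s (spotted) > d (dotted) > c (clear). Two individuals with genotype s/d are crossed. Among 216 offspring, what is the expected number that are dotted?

Cross: s/d × s/d
Allele dominance: M > s > d > c
Offspring genotypes: 1 s/s, 2 s/d, 1 d/d
Phenotype counts: 3 spotted, 1 dotted
dotted: 1 out of 4 → fraction 1/4
Expected count = 1/4 × 216 = 54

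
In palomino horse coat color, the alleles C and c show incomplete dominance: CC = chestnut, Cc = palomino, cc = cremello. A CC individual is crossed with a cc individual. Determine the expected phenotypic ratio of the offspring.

Punnett square for CC × cc:
Offspring genotypes: 4 Cc
Phenotype counts: 4 palomino
Ratio: all palomino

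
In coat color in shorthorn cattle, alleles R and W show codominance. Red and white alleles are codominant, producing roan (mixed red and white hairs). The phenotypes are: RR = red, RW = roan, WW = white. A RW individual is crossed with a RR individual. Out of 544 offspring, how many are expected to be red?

Punnett square for RW × RR:
Offspring genotypes: 2 RR, 2 RW
Phenotype counts: 2 red, 2 roan
red: 2 out of 4 → fraction 1/2
Expected count = 1/2 × 544 = 272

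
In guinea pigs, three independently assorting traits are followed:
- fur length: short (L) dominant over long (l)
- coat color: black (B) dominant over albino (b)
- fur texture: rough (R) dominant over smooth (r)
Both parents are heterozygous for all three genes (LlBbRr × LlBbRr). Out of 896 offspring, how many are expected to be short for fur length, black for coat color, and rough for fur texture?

Trihybrid cross: LlBbRr × LlBbRr
Each trait segregates independently with a 3:1 phenotypic ratio, so each gene contributes 3/4 (dominant) or 1/4 (recessive).
Target: short (fur length), black (coat color), rough (fur texture)
Probability = product of independent per-trait probabilities
= 3/4 × 3/4 × 3/4 = 27/64
Expected count = 27/64 × 896 = 378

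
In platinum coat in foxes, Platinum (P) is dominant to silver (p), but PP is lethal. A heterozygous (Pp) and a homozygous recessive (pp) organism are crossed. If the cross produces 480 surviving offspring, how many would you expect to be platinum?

Cross: Pp × pp
Punnett square offspring (before lethality): 2 Pp, 2 pp
No PP offspring are produced in this cross.
platinum: 2 out of 4 → fraction 1/2
Expected count = 1/2 × 480 = 240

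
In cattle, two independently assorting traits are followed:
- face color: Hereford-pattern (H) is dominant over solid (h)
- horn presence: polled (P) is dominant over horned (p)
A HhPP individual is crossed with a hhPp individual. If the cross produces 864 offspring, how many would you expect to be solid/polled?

Dihybrid cross HhPP × hhPp — consider each gene separately:
face color: Hh × hh → 2 Hh, 2 hh → 2 H_ : 2 hh (out of 4)
horn presence: PP × Pp → 2 PP, 2 Pp → 4 P_ (out of 4)
Combine (counts out of 4 × 4 = 16): Hereford-pattern/polled (H_P_) = 2×4 = 8; solid/polled (hhP_) = 2×4 = 8
Phenotype counts (out of 16): 8 Hereford-pattern/polled, 8 solid/polled
solid/polled: 8 out of 16 → fraction 1/2
Expected count = 1/2 × 864 = 432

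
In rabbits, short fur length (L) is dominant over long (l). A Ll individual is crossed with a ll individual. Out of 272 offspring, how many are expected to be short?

Punnett square for Ll × ll:
Offspring genotypes: 2 Ll, 2 ll
short: 2, long: 2
short: 2 out of 4 → fraction 1/2
Expected count = 1/2 × 272 = 136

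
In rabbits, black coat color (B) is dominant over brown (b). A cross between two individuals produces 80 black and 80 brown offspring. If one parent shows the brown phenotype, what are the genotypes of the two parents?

Observed offspring: 80 black, 80 brown
The observed ratio simplifies to 1:1. One parent shows brown, so its genotype must be bb. A 1:1 offspring split requires the other parent to be heterozygous (Bb).
Parent genotypes: bb × Bb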